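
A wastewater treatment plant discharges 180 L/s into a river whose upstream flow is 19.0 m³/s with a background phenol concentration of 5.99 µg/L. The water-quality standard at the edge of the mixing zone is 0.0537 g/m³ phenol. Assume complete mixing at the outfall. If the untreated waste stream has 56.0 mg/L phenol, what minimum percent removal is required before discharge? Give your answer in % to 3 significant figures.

90.9 %

180 L/s = 0.18 m³/s.
5.99 µg/L = 0.00599 mg/L.
Mass balance: 0.0537·19.18 = 0.18·Cₑ + 19·0.00599.
Cₑ = (1.03 − 0.1138) / 0.18 = 5.09 mg/L.
Required removal = 1 − 5.09/56.0 = 90.91 %.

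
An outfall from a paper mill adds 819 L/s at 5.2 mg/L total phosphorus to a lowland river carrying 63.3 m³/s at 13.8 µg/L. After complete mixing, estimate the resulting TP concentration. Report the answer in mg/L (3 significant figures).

819 L/s = 0.819 m³/s.
13.8 µg/L = 0.0138 mg/L.
Conservation of mass across the mixing zone: C = (0.819·5.2 + 63.3·0.0138) / (0.819 + 63.3) = 5.132/64.12 = 0.08004 mg/L.

0.0800 mg/L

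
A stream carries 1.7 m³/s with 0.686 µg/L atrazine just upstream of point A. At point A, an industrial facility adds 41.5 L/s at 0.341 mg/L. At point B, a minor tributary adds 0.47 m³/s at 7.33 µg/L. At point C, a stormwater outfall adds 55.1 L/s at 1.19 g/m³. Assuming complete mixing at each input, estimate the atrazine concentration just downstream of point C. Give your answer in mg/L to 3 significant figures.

0.686 µg/L = 0.000686 mg/L.
41.5 L/s = 0.0415 m³/s.
After input A: C = (1.7·0.000686 + 0.0415·0.341) / 1.742 = 0.008796 mg/L.
7.33 µg/L = 0.00733 mg/L.
After input B: C = (1.742·0.008796 + 0.47·0.00733) / 2.212 = 0.008484 mg/L.
55.1 L/s = 0.0551 m³/s.
After input C: C = (2.212·0.008484 + 0.0551·1.19) / 2.267 = 0.03721 mg/L.

0.0372 mg/L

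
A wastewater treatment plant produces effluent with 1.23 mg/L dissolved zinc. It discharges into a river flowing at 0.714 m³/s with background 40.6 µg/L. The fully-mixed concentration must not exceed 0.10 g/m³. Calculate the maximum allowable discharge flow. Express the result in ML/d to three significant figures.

3.24 ML/d

40.6 µg/L = 0.0406 mg/L.
Mass balance at complete mixing: C_std·(Q_w + Q_r) = Q_w·C_e + Q_r·C_b.
Rearranging, Q_w = Q_r·(C_std − C_b)/(C_e − C_std) = 0.714·(0.1 − 0.0406) / (1.23 − 0.1) = 0.03753 m³/s.
= 3.243 ML/d.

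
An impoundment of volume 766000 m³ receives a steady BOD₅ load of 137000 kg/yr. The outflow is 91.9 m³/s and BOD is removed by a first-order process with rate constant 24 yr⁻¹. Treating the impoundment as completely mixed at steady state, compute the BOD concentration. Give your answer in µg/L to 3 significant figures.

46.9 µg/L

Outflow Q = 91.9 m³/s × 3.156e+07 s/yr = 2.9e+09 m³/yr.
Steady-state CSTR mass balance: W = Q·C + k·V·C, so C = W/(Q + kV).
Q + kV = 2.9e+09 + 24·766000 = 2.919e+09 m³/yr.
C = 137000/2.919e+09 = 4.694e-05 kg/m³ = 0.04694 mg/L = 46.94 µg/L.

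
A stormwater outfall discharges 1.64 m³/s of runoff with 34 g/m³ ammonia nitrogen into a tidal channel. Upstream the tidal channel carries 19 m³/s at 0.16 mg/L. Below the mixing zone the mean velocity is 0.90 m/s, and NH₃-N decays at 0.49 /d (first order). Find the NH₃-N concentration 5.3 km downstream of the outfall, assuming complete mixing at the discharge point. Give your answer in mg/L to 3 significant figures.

After complete mixing, C₀ = (1.64·34 + 19·0.16) / 20.64 = 2.849 mg/L.
Travel time t = 5300 m / 0.90 m/s = 5889 s = 0.06816 d.
C = 2.849·exp(−0.49·0.06816) = 2.849·0.9672 = 2.755 mg/L.

2.76 mg/L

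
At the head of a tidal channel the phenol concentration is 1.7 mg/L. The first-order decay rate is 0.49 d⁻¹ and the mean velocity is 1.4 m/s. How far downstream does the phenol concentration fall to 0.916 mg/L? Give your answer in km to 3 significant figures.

153 km

From C = C₀·e^(−kt), t = ln(C₀/C)/k = ln(1.7/0.916)/0.49 = 0.6184/0.49 = 1.262 d.
Distance = v·t = 1.4 m/s × 1.09e+05 s = 1.526e+05 m = 152.6 km.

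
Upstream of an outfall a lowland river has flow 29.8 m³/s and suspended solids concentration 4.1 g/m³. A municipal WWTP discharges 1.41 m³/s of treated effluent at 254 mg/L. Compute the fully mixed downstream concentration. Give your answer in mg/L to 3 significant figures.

By mass balance at complete mixing, C = (1.41·254 + 29.8·4.1) / (1.41 + 29.8) = 480.3/31.21 = 15.39 mg/L.

15.4 mg/L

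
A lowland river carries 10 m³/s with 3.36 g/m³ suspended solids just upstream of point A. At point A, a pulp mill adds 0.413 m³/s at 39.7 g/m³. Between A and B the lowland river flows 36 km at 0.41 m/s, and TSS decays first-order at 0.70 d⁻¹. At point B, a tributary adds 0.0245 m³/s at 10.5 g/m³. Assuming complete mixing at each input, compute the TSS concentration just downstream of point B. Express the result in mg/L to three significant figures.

2.38 mg/L

After input A: C = (10·3.36 + 0.413·39.7) / 10.41 = 4.801 mg/L.
Over the 36 km reach to input B (t = 8.78e+04 s = 1.016 d), decay gives C = 4.801·exp(−0.70·1.016) = 2.357 mg/L.
After input B: C = (10.41·2.357 + 0.0245·10.5) / 10.44 = 2.376 mg/L.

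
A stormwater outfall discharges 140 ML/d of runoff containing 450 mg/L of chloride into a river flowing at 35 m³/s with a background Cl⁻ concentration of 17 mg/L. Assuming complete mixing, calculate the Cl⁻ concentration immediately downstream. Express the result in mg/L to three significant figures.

140 ML/d = 1.62 m³/s.
Conservation of mass across the mixing zone: C = (1.62·450 + 35·17) / (1.62 + 35) = 1324/36.62 = 36.16 mg/L.

36.2 mg/L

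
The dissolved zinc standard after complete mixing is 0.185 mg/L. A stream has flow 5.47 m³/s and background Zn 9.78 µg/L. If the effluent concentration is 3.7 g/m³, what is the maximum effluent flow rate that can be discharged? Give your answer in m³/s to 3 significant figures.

9.78 µg/L = 0.00978 mg/L.
Mass balance at complete mixing: C_std·(Q_w + Q_r) = Q_w·C_e + Q_r·C_b.
Rearranging, Q_w = Q_r·(C_std − C_b)/(C_e − C_std) = 5.47·(0.185 − 0.00978) / (3.7 − 0.185) = 0.2727 m³/s.

0.273 m³/s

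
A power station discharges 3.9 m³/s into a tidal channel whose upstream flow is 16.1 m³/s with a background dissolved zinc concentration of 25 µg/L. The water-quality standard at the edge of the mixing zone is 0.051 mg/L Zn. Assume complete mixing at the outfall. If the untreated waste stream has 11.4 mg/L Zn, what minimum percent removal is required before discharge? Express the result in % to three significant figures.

98.6 %

25 µg/L = 0.025 mg/L.
Mass balance: 0.051·20 = 3.9·Cₑ + 16.1·0.025.
Cₑ = (1.02 − 0.4025) / 3.9 = 0.1583 mg/L.
Required removal = 1 − 0.1583/11.4 = 98.61 %.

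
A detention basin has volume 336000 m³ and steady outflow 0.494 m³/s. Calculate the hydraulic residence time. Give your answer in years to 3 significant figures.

Q = 0.494 m³/s × 3.156e+07 s/yr = 1.559e+07 m³/yr.
Hydraulic residence time τ = V/Q = 336000/1.559e+07 = 0.02155 yr.

0.0216 yr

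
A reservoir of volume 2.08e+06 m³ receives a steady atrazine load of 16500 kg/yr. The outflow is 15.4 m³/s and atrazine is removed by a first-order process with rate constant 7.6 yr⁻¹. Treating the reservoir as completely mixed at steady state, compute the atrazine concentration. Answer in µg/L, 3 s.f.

32.9 µg/L

Outflow Q = 15.4 m³/s × 3.156e+07 s/yr = 4.86e+08 m³/yr.
Steady-state CSTR mass balance: W = Q·C + k·V·C, so C = W/(Q + kV).
Q + kV = 4.86e+08 + 7.6·2.08e+06 = 5.018e+08 m³/yr.
C = 16500/5.018e+08 = 3.288e-05 kg/m³ = 0.03288 mg/L = 32.88 µg/L.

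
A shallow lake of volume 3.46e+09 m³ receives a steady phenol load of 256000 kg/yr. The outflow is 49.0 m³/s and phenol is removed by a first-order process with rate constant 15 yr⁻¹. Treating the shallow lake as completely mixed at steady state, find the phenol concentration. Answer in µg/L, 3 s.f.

4.79 µg/L

Outflow Q = 49.0 m³/s × 3.156e+07 s/yr = 1.546e+09 m³/yr.
Steady-state CSTR mass balance: W = Q·C + k·V·C, so C = W/(Q + kV).
Q + kV = 1.546e+09 + 15·3.46e+09 = 5.345e+10 m³/yr.
C = 256000/5.345e+10 = 4.79e-06 kg/m³ = 0.00479 mg/L = 4.79 µg/L.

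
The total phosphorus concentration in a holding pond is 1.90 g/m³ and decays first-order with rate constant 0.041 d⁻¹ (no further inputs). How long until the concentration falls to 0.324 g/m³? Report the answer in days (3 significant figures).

43.1 d

t = ln(C₀/C)/k = ln(1.90/0.324)/0.041 = 1.769/0.041 = 43.14 d.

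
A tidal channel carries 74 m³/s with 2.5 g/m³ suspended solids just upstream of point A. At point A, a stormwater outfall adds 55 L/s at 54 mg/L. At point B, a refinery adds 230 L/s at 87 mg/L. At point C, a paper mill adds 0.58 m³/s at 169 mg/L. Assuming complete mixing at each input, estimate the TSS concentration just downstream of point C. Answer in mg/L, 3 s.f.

55 L/s = 0.055 m³/s.
After input A: C = (74·2.5 + 0.055·54) / 74.06 = 2.538 mg/L.
230 L/s = 0.23 m³/s.
After input B: C = (74.06·2.538 + 0.23·87) / 74.29 = 2.8 mg/L.
After input C: C = (74.29·2.8 + 0.58·169) / 74.87 = 4.087 mg/L.

4.09 mg/L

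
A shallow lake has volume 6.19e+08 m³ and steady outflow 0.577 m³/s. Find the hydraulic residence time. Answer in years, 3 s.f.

34.0 yr

Q = 0.577 m³/s × 3.156e+07 s/yr = 1.821e+07 m³/yr.
Hydraulic residence time τ = V/Q = 6.19e+08/1.821e+07 = 33.99 yr.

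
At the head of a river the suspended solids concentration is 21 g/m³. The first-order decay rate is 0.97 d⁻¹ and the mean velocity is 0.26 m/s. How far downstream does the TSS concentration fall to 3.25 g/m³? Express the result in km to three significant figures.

43.2 km

From C = C₀·e^(−kt), t = ln(C₀/C)/k = ln(21/3.25)/0.97 = 1.866/0.97 = 1.924 d.
Distance = v·t = 0.26 m/s × 1.662e+05 s = 4.321e+04 m = 43.21 km.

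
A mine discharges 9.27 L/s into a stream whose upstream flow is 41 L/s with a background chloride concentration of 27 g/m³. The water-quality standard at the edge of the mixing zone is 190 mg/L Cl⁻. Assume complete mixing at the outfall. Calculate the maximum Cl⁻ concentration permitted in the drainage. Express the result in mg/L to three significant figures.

9.27 L/s = 0.00927 m³/s.
41 L/s = 0.041 m³/s.
Mass balance: 190·0.05027 = 0.00927·Cₑ + 0.041·27.
Cₑ = (9.551 − 1.107) / 0.00927 = 910.9 mg/L.

911 mg/L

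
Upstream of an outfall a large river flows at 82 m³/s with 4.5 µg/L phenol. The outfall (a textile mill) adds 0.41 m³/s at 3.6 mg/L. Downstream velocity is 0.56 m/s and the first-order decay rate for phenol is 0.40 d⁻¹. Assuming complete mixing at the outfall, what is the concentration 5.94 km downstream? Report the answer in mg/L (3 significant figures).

4.5 µg/L = 0.0045 mg/L.
After complete mixing, C₀ = (0.41·3.6 + 82·0.0045) / 82.41 = 0.02239 mg/L.
Travel time t = 5940 m / 0.56 m/s = 1.061e+04 s = 0.1228 d.
C = 0.02239·exp(−0.40·0.1228) = 0.02239·0.9521 = 0.02132 mg/L.

0.0213 mg/L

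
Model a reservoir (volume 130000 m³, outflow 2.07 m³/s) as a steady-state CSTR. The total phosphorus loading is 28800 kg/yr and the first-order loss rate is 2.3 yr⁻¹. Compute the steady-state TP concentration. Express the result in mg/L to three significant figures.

0.439 mg/L

Outflow Q = 2.07 m³/s × 3.156e+07 s/yr = 6.532e+07 m³/yr.
Steady-state CSTR mass balance: W = Q·C + k·V·C, so C = W/(Q + kV).
Q + kV = 6.532e+07 + 2.3·130000 = 6.562e+07 m³/yr.
C = 28800/6.562e+07 = 0.0004389 kg/m³ = 0.4389 mg/L.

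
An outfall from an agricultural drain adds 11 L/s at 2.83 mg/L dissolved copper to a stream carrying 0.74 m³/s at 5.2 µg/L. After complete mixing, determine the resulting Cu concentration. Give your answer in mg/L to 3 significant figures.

0.0466 mg/L

11 L/s = 0.011 m³/s.
5.2 µg/L = 0.0052 mg/L.
By mass balance at complete mixing, C = (0.011·2.83 + 0.74·0.0052) / (0.011 + 0.74) = 0.03498/0.751 = 0.04658 mg/L.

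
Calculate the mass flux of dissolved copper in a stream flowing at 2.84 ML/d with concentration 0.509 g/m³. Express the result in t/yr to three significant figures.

2.84 ML/d = 0.03287 m³/s.
Mass flux = Q·C = 0.03287 m³/s × 0.509 g/m³ = 0.01673 g/s.
= 0.01673 g/s × 31.56 = 0.528 t/yr.

0.528 t/yr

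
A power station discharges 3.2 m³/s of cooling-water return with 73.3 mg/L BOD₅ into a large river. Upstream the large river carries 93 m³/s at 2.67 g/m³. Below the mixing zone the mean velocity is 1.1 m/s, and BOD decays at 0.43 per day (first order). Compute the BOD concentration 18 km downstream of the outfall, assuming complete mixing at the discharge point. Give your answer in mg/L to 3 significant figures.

4.63 mg/L

After complete mixing, C₀ = (3.2·73.3 + 93·2.67) / 96.2 = 5.019 mg/L.
Travel time t = 1.8e+04 m / 1.1 m/s = 1.636e+04 s = 0.1894 d.
C = 5.019·exp(−0.43·0.1894) = 5.019·0.9218 = 4.627 mg/L.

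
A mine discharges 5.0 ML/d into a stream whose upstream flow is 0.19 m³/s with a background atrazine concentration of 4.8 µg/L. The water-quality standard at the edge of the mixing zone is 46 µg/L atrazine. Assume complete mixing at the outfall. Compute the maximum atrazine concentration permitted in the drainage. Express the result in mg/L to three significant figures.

5.0 ML/d = 0.05787 m³/s.
4.8 µg/L = 0.0048 mg/L.
46 µg/L = 0.046 mg/L.
Mass balance: 0.046·0.2479 = 0.05787·Cₑ + 0.19·0.0048.
Cₑ = (0.0114 − 0.000912) / 0.05787 = 0.1813 mg/L.

0.181 mg/L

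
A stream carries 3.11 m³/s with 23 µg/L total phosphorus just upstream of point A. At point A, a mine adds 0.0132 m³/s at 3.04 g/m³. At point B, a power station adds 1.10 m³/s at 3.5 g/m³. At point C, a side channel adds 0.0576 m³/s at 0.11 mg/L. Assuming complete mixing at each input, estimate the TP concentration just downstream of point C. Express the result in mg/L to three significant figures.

23 µg/L = 0.023 mg/L.
After input A: C = (3.11·0.023 + 0.0132·3.04) / 3.123 = 0.03575 mg/L.
After input B: C = (3.123·0.03575 + 1.1·3.5) / 4.223 = 0.9381 mg/L.
After input C: C = (4.223·0.9381 + 0.0576·0.11) / 4.281 = 0.9269 mg/L.

0.927 mg/L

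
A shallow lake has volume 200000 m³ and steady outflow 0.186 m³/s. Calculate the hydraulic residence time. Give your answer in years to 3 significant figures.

0.0341 yr

Q = 0.186 m³/s × 3.156e+07 s/yr = 5.87e+06 m³/yr.
Hydraulic residence time τ = V/Q = 200000/5.87e+06 = 0.03407 yr.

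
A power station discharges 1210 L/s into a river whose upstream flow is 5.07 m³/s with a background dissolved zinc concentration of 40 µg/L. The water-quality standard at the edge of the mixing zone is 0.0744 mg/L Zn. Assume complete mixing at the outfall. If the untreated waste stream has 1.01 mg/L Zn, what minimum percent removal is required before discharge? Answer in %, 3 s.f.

1210 L/s = 1.21 m³/s.
40 µg/L = 0.04 mg/L.
Mass balance: 0.0744·6.28 = 1.21·Cₑ + 5.07·0.04.
Cₑ = (0.4672 − 0.2028) / 1.21 = 0.2185 mg/L.
Required removal = 1 − 0.2185/1.01 = 78.36 %.

78.4 %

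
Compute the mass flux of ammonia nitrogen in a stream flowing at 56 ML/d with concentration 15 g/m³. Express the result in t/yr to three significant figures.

307 t/yr

56 ML/d = 0.6481 m³/s.
Mass flux = Q·C = 0.6481 m³/s × 15 g/m³ = 9.722 g/s.
= 9.722 g/s × 31.56 = 306.8 t/yr.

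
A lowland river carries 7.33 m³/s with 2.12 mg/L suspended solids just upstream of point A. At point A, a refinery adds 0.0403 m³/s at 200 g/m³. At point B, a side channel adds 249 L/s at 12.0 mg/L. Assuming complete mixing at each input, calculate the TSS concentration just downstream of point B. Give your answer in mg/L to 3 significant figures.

3.49 mg/L

After input A: C = (7.33·2.12 + 0.0403·200) / 7.37 = 3.202 mg/L.
249 L/s = 0.249 m³/s.
After input B: C = (7.37·3.202 + 0.249·12) / 7.619 = 3.49 mg/L.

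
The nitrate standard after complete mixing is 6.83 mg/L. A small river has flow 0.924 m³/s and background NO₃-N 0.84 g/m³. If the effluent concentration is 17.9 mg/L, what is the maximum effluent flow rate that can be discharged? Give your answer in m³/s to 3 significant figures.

0.500 m³/s

Mass balance at complete mixing: C_std·(Q_w + Q_r) = Q_w·C_e + Q_r·C_b.
Rearranging, Q_w = Q_r·(C_std − C_b)/(C_e − C_std) = 0.924·(6.83 − 0.84) / (17.9 − 6.83) = 0.5 m³/s.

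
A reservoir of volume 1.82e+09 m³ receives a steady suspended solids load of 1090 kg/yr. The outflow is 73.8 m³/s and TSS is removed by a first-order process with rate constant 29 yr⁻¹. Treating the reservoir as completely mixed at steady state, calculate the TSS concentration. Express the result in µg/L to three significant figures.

Outflow Q = 73.8 m³/s × 3.156e+07 s/yr = 2.329e+09 m³/yr.
Steady-state CSTR mass balance: W = Q·C + k·V·C, so C = W/(Q + kV).
Q + kV = 2.329e+09 + 29·1.82e+09 = 5.511e+10 m³/yr.
C = 1090/5.511e+10 = 1.978e-08 kg/m³ = 1.978e-05 mg/L = 0.01978 µg/L.

0.0198 µg/L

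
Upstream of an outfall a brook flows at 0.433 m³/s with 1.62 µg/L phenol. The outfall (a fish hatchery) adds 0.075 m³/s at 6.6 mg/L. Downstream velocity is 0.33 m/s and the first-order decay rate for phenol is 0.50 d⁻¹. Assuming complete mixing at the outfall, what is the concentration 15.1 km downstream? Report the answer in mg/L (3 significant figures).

0.749 mg/L

1.62 µg/L = 0.00162 mg/L.
After complete mixing, C₀ = (0.075·6.6 + 0.433·0.00162) / 0.508 = 0.9758 mg/L.
Travel time t = 1.51e+04 m / 0.33 m/s = 4.576e+04 s = 0.5296 d.
C = 0.9758·exp(−0.50·0.5296) = 0.9758·0.7674 = 0.7488 mg/L.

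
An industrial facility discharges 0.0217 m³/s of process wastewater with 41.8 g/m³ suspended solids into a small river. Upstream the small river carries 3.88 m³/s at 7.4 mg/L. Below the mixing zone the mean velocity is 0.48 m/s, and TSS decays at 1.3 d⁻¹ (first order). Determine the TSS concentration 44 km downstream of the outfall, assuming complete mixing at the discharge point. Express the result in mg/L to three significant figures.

1.91 mg/L

After complete mixing, C₀ = (0.0217·41.8 + 3.88·7.4) / 3.902 = 7.591 mg/L.
Travel time t = 4.4e+04 m / 0.48 m/s = 9.167e+04 s = 1.061 d.
C = 7.591·exp(−1.3·1.061) = 7.591·0.2518 = 1.911 mg/L.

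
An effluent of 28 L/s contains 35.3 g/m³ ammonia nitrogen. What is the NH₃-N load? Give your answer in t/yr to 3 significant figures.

28 L/s = 0.028 m³/s.
Mass flux = Q·C = 0.028 m³/s × 35.3 g/m³ = 0.9884 g/s.
= 0.9884 g/s × 31.56 = 31.19 t/yr.

31.2 t/yr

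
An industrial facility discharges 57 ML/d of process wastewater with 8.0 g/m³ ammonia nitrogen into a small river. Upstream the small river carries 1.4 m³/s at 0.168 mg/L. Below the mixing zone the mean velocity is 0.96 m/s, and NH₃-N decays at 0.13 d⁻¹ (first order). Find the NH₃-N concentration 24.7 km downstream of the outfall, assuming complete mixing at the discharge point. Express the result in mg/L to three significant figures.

57 ML/d = 0.6597 m³/s.
After complete mixing, C₀ = (0.6597·8 + 1.4·0.168) / 2.06 = 2.677 mg/L.
Travel time t = 2.47e+04 m / 0.96 m/s = 2.573e+04 s = 0.2978 d.
C = 2.677·exp(−0.13·0.2978) = 2.677·0.962 = 2.575 mg/L.

2.57 mg/L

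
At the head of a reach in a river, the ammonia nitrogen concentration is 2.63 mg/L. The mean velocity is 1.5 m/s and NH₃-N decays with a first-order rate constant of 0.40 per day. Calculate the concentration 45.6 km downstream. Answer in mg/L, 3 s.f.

Travel time t = 45.6 km / 1.5 m/s = 4.56e+04/1.5 = 3.04e+04 s = 0.3519 d.
First-order decay: C = 2.63·exp(−0.40·0.3519) = 2.63·0.8687 = 2.285 mg/L.

2.28 mg/L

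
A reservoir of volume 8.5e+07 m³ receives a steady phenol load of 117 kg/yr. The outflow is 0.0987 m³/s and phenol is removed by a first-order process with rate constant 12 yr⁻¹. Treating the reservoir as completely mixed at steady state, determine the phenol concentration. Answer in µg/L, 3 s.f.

0.114 µg/L

Outflow Q = 0.0987 m³/s × 3.156e+07 s/yr = 3.115e+06 m³/yr.
Steady-state CSTR mass balance: W = Q·C + k·V·C, so C = W/(Q + kV).
Q + kV = 3.115e+06 + 12·8.5e+07 = 1.023e+09 m³/yr.
C = 117/1.023e+09 = 1.144e-07 kg/m³ = 0.0001144 mg/L = 0.1144 µg/L.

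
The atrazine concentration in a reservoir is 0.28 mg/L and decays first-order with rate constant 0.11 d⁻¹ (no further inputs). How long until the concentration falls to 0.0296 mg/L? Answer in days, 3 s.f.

t = ln(C₀/C)/k = ln(0.28/0.0296)/0.11 = 2.247/0.11 = 20.43 d.

20.4 d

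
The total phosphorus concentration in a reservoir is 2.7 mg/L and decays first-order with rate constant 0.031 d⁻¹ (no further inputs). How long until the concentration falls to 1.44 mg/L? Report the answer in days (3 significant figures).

t = ln(C₀/C)/k = ln(2.7/1.44)/0.031 = 0.6286/0.031 = 20.28 d.

20.3 d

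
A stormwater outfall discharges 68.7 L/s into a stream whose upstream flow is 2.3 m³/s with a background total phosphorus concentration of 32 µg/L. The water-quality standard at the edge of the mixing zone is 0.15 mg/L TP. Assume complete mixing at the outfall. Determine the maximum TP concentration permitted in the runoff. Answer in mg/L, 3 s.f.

4.10 mg/L

68.7 L/s = 0.0687 m³/s.
32 µg/L = 0.032 mg/L.
Mass balance: 0.15·2.369 = 0.0687·Cₑ + 2.3·0.032.
Cₑ = (0.3553 − 0.0736) / 0.0687 = 4.101 mg/L.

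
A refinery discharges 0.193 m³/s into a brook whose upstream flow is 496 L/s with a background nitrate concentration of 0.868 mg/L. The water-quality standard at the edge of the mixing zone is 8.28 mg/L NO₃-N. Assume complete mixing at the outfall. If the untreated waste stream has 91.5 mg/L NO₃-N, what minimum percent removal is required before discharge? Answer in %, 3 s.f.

70.1 %

496 L/s = 0.496 m³/s.
Mass balance: 8.28·0.689 = 0.193·Cₑ + 0.496·0.868.
Cₑ = (5.705 − 0.4305) / 0.193 = 27.33 mg/L.
Required removal = 1 − 27.33/91.5 = 70.13 %.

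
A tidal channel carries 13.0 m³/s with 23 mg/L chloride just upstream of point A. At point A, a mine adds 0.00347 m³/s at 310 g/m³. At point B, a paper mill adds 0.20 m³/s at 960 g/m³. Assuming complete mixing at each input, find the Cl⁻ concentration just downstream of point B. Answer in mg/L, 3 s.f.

37.3 mg/L

After input A: C = (13·23 + 0.00347·310) / 13 = 23.08 mg/L.
After input B: C = (13·23.08 + 0.2·960) / 13.2 = 37.27 mg/L.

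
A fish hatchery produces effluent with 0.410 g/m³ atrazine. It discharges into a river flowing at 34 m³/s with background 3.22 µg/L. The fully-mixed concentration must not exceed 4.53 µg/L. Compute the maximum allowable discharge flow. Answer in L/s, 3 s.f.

3.22 µg/L = 0.00322 mg/L.
4.53 µg/L = 0.00453 mg/L.
Mass balance at complete mixing: C_std·(Q_w + Q_r) = Q_w·C_e + Q_r·C_b.
Rearranging, Q_w = Q_r·(C_std − C_b)/(C_e − C_std) = 34·(0.00453 − 0.00322) / (0.41 − 0.00453) = 0.1098 m³/s.
= 109.8 L/s.

110 L/s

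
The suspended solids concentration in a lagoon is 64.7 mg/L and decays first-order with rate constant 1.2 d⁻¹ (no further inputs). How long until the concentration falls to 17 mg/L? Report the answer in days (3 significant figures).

1.11 d

t = ln(C₀/C)/k = ln(64.7/17)/1.2 = 1.337/1.2 = 1.114 d.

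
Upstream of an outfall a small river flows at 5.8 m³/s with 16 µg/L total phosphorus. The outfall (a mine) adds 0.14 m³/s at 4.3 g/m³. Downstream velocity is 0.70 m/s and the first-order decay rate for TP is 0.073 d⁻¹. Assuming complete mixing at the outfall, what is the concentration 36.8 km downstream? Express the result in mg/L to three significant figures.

16 µg/L = 0.016 mg/L.
After complete mixing, C₀ = (0.14·4.3 + 5.8·0.016) / 5.94 = 0.117 mg/L.
Travel time t = 3.68e+04 m / 0.70 m/s = 5.257e+04 s = 0.6085 d.
C = 0.117·exp(−0.073·0.6085) = 0.117·0.9566 = 0.1119 mg/L.

0.112 mg/L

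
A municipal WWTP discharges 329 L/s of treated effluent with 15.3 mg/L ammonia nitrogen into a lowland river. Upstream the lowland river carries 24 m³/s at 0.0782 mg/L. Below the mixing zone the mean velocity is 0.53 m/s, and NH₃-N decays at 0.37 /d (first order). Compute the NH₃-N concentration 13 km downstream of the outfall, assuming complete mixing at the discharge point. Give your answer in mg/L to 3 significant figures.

0.256 mg/L

329 L/s = 0.329 m³/s.
After complete mixing, C₀ = (0.329·15.3 + 24·0.0782) / 24.33 = 0.284 mg/L.
Travel time t = 1.3e+04 m / 0.53 m/s = 2.453e+04 s = 0.2839 d.
C = 0.284·exp(−0.37·0.2839) = 0.284·0.9003 = 0.2557 mg/L.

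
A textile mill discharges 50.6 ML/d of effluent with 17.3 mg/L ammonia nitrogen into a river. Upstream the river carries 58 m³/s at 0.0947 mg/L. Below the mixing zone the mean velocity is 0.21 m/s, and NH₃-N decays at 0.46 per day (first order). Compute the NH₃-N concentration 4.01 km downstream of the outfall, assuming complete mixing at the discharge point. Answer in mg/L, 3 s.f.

0.241 mg/L

50.6 ML/d = 0.5856 m³/s.
After complete mixing, C₀ = (0.5856·17.3 + 58·0.0947) / 58.59 = 0.2667 mg/L.
Travel time t = 4010 m / 0.21 m/s = 1.91e+04 s = 0.221 d.
C = 0.2667·exp(−0.46·0.221) = 0.2667·0.9033 = 0.2409 mg/L.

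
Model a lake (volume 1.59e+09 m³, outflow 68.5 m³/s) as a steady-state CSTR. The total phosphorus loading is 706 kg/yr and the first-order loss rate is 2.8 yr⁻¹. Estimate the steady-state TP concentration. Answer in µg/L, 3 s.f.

Outflow Q = 68.5 m³/s × 3.156e+07 s/yr = 2.162e+09 m³/yr.
Steady-state CSTR mass balance: W = Q·C + k·V·C, so C = W/(Q + kV).
Q + kV = 2.162e+09 + 2.8·1.59e+09 = 6.614e+09 m³/yr.
C = 706/6.614e+09 = 1.067e-07 kg/m³ = 0.0001067 mg/L = 0.1067 µg/L.

0.107 µg/L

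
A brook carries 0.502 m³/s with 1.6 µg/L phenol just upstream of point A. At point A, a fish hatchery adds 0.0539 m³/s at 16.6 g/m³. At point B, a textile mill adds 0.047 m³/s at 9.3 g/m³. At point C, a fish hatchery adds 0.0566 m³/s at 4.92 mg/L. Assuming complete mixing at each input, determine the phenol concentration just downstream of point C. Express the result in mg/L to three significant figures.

1.6 µg/L = 0.0016 mg/L.
After input A: C = (0.502·0.0016 + 0.0539·16.6) / 0.5559 = 1.611 mg/L.
After input B: C = (0.5559·1.611 + 0.047·9.3) / 0.6029 = 2.21 mg/L.
After input C: C = (0.6029·2.21 + 0.0566·4.92) / 0.6595 = 2.443 mg/L.

2.44 mg/L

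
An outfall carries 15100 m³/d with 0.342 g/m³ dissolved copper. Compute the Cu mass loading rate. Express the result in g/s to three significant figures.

15100 m³/d = 0.1748 m³/s.
Mass flux = Q·C = 0.1748 m³/s × 0.342 g/m³ = 0.05977 g/s.

0.0598 g/s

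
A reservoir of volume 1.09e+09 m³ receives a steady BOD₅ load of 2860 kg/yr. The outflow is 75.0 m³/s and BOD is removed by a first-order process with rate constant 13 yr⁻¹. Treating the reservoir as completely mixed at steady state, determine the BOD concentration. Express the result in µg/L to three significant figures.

0.173 µg/L

Outflow Q = 75.0 m³/s × 3.156e+07 s/yr = 2.367e+09 m³/yr.
Steady-state CSTR mass balance: W = Q·C + k·V·C, so C = W/(Q + kV).
Q + kV = 2.367e+09 + 13·1.09e+09 = 1.654e+10 m³/yr.
C = 2860/1.654e+10 = 1.729e-07 kg/m³ = 0.0001729 mg/L = 0.1729 µg/L.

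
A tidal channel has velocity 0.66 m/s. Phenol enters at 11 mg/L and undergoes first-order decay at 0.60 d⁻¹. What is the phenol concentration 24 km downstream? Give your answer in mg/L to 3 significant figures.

Travel time t = 24 km / 0.66 m/s = 2.4e+04/0.66 = 3.636e+04 s = 0.4209 d.
First-order decay: C = 11·exp(−0.60·0.4209) = 11·0.7768 = 8.545 mg/L.

8.55 mg/L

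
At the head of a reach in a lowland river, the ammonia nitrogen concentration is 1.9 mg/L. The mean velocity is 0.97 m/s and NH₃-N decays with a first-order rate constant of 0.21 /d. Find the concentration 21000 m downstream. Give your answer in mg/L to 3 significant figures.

1.80 mg/L

Travel time t = 21000 m / 0.97 m/s = 2.1e+04/0.97 = 2.165e+04 s = 0.2506 d.
First-order decay: C = 1.9·exp(−0.21·0.2506) = 1.9·0.9487 = 1.803 mg/L.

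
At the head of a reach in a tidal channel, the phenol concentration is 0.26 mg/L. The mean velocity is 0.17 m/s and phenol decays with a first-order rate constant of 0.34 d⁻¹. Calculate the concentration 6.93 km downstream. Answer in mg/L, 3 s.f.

0.221 mg/L

Travel time t = 6.93 km / 0.17 m/s = 6930/0.17 = 4.076e+04 s = 0.4718 d.
First-order decay: C = 0.26·exp(−0.34·0.4718) = 0.26·0.8518 = 0.2215 mg/L.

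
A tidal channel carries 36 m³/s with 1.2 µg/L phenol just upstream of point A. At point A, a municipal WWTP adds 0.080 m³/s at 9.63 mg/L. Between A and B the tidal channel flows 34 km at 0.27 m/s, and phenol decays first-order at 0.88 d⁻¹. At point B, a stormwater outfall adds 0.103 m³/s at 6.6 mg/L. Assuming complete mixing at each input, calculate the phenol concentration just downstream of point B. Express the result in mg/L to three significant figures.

0.0250 mg/L

1.2 µg/L = 0.0012 mg/L.
After input A: C = (36·0.0012 + 0.08·9.63) / 36.08 = 0.02255 mg/L.
Over the 34 km reach to input B (t = 1.259e+05 s = 1.457 d), decay gives C = 0.02255·exp(−0.88·1.457) = 0.006254 mg/L.
After input B: C = (36.08·0.006254 + 0.103·6.6) / 36.18 = 0.02502 mg/L.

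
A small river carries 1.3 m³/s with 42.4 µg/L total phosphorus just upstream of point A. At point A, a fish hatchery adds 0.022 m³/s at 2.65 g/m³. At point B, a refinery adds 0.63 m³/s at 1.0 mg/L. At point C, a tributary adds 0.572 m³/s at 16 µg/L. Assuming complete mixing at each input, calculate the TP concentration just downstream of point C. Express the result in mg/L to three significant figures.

0.298 mg/L

42.4 µg/L = 0.0424 mg/L.
After input A: C = (1.3·0.0424 + 0.022·2.65) / 1.322 = 0.08579 mg/L.
After input B: C = (1.322·0.08579 + 0.63·1) / 1.952 = 0.3809 mg/L.
16 µg/L = 0.016 mg/L.
After input C: C = (1.952·0.3809 + 0.572·0.016) / 2.524 = 0.2982 mg/L.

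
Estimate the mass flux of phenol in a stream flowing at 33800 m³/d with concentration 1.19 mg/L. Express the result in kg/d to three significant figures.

40.2 kg/d

33800 m³/d = 0.3912 m³/s.
Mass flux = Q·C = 0.3912 m³/s × 1.19 g/m³ = 0.4655 g/s.
= 0.4655 g/s × 86.4 = 40.22 kg/d.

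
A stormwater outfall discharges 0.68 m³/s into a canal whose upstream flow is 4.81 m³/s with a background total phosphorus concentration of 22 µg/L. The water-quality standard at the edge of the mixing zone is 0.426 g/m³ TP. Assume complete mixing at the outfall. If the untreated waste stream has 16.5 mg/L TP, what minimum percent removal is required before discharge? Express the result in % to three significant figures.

80.1 %

22 µg/L = 0.022 mg/L.
Mass balance: 0.426·5.49 = 0.68·Cₑ + 4.81·0.022.
Cₑ = (2.339 − 0.1058) / 0.68 = 3.284 mg/L.
Required removal = 1 − 3.284/16.5 = 80.1 %.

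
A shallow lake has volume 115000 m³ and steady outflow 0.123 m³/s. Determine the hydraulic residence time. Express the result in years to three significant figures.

0.0296 yr

Q = 0.123 m³/s × 3.156e+07 s/yr = 3.882e+06 m³/yr.
Hydraulic residence time τ = V/Q = 115000/3.882e+06 = 0.02963 yr.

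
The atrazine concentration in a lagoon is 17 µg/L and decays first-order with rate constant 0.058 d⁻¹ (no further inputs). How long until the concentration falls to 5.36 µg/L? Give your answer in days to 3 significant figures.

19.9 d

t = ln(C₀/C)/k = ln(17/5.36)/0.058 = 1.154/0.058 = 19.9 d.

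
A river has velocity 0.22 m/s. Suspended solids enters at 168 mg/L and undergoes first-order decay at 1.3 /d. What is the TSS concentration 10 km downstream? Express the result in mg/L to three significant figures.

Travel time t = 10 km / 0.22 m/s = 1e+04/0.22 = 4.545e+04 s = 0.5261 d.
First-order decay: C = 168·exp(−1.3·0.5261) = 168·0.5046 = 84.78 mg/L.

84.8 mg/L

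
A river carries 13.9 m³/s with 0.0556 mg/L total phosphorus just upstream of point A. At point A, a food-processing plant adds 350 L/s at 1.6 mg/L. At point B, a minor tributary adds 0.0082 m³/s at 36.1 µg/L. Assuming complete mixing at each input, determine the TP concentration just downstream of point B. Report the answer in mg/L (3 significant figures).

0.0935 mg/L

350 L/s = 0.35 m³/s.
After input A: C = (13.9·0.0556 + 0.35·1.6) / 14.25 = 0.09353 mg/L.
36.1 µg/L = 0.0361 mg/L.
After input B: C = (14.25·0.09353 + 0.0082·0.0361) / 14.26 = 0.0935 mg/L.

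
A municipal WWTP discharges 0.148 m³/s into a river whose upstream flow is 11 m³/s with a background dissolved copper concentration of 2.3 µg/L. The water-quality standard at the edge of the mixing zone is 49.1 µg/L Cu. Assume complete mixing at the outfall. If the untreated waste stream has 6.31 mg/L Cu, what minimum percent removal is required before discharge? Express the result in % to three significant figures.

44.1 %

2.3 µg/L = 0.0023 mg/L.
49.1 µg/L = 0.0491 mg/L.
Mass balance: 0.0491·11.15 = 0.148·Cₑ + 11·0.0023.
Cₑ = (0.5474 − 0.0253) / 0.148 = 3.527 mg/L.
Required removal = 1 − 3.527/6.31 = 44.1 %.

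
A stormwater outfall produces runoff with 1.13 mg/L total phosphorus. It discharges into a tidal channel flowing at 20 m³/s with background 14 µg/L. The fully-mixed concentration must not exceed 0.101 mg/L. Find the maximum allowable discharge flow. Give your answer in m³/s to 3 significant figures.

1.69 m³/s

14 µg/L = 0.014 mg/L.
Mass balance at complete mixing: C_std·(Q_w + Q_r) = Q_w·C_e + Q_r·C_b.
Rearranging, Q_w = Q_r·(C_std − C_b)/(C_e − C_std) = 20·(0.101 − 0.014) / (1.13 − 0.101) = 1.691 m³/s.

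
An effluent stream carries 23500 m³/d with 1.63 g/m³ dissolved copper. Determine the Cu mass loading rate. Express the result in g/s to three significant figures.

0.443 g/s

23500 m³/d = 0.272 m³/s.
Mass flux = Q·C = 0.272 m³/s × 1.63 g/m³ = 0.4433 g/s.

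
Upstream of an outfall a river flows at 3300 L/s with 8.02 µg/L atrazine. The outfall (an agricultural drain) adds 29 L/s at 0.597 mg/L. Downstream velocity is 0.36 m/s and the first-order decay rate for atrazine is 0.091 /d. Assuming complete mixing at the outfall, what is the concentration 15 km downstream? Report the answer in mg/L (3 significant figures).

0.0126 mg/L

29 L/s = 0.029 m³/s.
3300 L/s = 3.3 m³/s.
8.02 µg/L = 0.00802 mg/L.
After complete mixing, C₀ = (0.029·0.597 + 3.3·0.00802) / 3.329 = 0.01315 mg/L.
Travel time t = 1.5e+04 m / 0.36 m/s = 4.167e+04 s = 0.4823 d.
C = 0.01315·exp(−0.091·0.4823) = 0.01315·0.9571 = 0.01259 mg/L.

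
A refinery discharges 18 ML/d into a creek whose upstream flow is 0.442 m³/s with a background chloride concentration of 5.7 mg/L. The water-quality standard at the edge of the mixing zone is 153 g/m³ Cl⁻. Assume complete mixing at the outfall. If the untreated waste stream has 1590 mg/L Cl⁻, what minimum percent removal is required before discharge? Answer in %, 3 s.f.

70.7 %

18 ML/d = 0.2083 m³/s.
Mass balance: 153·0.6503 = 0.2083·Cₑ + 0.442·5.7.
Cₑ = (99.5 − 2.519) / 0.2083 = 465.5 mg/L.
Required removal = 1 − 465.5/1590 = 70.72 %.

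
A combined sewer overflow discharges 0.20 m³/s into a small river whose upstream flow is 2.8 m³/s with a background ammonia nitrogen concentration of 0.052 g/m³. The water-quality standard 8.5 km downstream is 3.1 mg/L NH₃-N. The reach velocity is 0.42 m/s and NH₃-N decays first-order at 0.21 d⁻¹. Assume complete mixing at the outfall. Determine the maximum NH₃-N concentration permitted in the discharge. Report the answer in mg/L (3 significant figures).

Travel time to the compliance point: t = 8500/0.42 = 2.024e+04 s = 0.2342 d; decay factor exp(−0.21·0.2342) = 0.952.
So the concentration just after mixing may be at most 3.1/0.952 = 3.256 mg/L.
Mass balance: 3.256·3 = 0.2·Cₑ + 2.8·0.052.
Cₑ = (9.769 − 0.1456) / 0.2 = 48.12 mg/L.

48.1 mg/L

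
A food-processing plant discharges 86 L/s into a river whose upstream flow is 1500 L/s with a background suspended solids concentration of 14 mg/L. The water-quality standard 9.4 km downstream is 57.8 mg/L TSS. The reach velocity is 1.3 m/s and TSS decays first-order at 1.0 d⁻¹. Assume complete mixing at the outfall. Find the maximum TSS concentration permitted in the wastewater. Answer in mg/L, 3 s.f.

915 mg/L

86 L/s = 0.086 m³/s.
1500 L/s = 1.5 m³/s.
Travel time to the compliance point: t = 9400/1.3 = 7231 s = 0.08369 d; decay factor exp(−1.0·0.08369) = 0.9197.
So the concentration just after mixing may be at most 57.8/0.9197 = 62.85 mg/L.
Mass balance: 62.85·1.586 = 0.086·Cₑ + 1.5·14.
Cₑ = (99.67 − 21) / 0.086 = 914.8 mg/L.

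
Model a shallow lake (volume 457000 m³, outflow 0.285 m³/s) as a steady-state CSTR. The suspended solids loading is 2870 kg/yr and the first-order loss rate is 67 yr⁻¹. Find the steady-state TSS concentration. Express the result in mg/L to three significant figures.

0.0725 mg/L

Outflow Q = 0.285 m³/s × 3.156e+07 s/yr = 8.994e+06 m³/yr.
Steady-state CSTR mass balance: W = Q·C + k·V·C, so C = W/(Q + kV).
Q + kV = 8.994e+06 + 67·457000 = 3.961e+07 m³/yr.
C = 2870/3.961e+07 = 7.245e-05 kg/m³ = 0.07245 mg/L.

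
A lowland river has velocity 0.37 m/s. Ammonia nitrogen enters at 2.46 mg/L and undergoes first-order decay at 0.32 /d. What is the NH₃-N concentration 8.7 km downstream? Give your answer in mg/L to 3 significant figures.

2.25 mg/L

Travel time t = 8.7 km / 0.37 m/s = 8700/0.37 = 2.351e+04 s = 0.2721 d.
First-order decay: C = 2.46·exp(−0.32·0.2721) = 2.46·0.9166 = 2.255 mg/L.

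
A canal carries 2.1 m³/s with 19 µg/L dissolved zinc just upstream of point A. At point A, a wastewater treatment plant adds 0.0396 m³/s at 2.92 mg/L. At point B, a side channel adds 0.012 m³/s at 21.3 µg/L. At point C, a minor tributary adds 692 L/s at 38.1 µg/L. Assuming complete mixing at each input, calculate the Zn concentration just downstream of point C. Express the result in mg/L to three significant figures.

19 µg/L = 0.019 mg/L.
After input A: C = (2.1·0.019 + 0.0396·2.92) / 2.14 = 0.07269 mg/L.
21.3 µg/L = 0.0213 mg/L.
After input B: C = (2.14·0.07269 + 0.012·0.0213) / 2.152 = 0.07241 mg/L.
692 L/s = 0.692 m³/s.
38.1 µg/L = 0.0381 mg/L.
After input C: C = (2.152·0.07241 + 0.692·0.0381) / 2.844 = 0.06406 mg/L.

0.0641 mg/L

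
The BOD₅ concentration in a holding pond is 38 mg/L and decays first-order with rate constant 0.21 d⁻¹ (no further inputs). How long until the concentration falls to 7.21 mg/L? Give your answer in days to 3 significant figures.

t = ln(C₀/C)/k = ln(38/7.21)/0.21 = 1.662/0.21 = 7.915 d.

7.91 d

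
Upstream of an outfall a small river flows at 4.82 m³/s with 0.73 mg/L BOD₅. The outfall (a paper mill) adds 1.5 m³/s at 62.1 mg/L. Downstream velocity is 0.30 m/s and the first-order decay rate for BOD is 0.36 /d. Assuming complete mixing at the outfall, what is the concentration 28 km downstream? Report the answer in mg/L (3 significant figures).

10.4 mg/L

After complete mixing, C₀ = (1.5·62.1 + 4.82·0.73) / 6.32 = 15.3 mg/L.
Travel time t = 2.8e+04 m / 0.30 m/s = 9.333e+04 s = 1.08 d.
C = 15.3·exp(−0.36·1.08) = 15.3·0.6778 = 10.37 mg/L.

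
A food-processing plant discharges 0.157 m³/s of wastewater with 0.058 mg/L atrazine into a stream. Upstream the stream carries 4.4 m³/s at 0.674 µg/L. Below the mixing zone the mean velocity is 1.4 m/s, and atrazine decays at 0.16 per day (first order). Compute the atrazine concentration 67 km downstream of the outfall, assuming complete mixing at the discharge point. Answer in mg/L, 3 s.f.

0.674 µg/L = 0.000674 mg/L.
After complete mixing, C₀ = (0.157·0.058 + 4.4·0.000674) / 4.557 = 0.002649 mg/L.
Travel time t = 6.7e+04 m / 1.4 m/s = 4.786e+04 s = 0.5539 d.
C = 0.002649·exp(−0.16·0.5539) = 0.002649·0.9152 = 0.002424 mg/L.

0.00242 mg/L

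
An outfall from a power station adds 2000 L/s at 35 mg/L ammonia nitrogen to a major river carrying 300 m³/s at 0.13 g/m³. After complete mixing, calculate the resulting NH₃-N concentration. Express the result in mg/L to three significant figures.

0.361 mg/L

2000 L/s = 2 m³/s.
By mass balance at complete mixing, C = (2·35 + 300·0.13) / (2 + 300) = 109/302 = 0.3609 mg/L.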